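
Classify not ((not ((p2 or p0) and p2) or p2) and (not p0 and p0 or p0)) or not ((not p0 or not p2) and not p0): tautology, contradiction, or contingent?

not ((not ((p2 or p0) and p2) or p2) and (not p0 and p0 or p0)) or not ((not p0 or not p2) and not p0)
= not ((not p2 or p2) and (not p0 and p0 or p0)) or not ((not p0 or not p2) and not p0)
= not ((not p2 or p2) and (not p0 and p0 or p0)) or not not p0
= not ((not p2 or p2) and (not p0 and p0 or p0)) or p0
= not ((not p2 or p2) and p0) or p0
= not p0 or p0
= True

tautology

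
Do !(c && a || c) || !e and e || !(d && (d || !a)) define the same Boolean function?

E1: !(c && a || c) || !e
    = !c || !e
E2: e || !(d && (d || !a))
    = e || !d
These differ: at a=0, c=1, d=1, e=0, E1 = 1 but E2 = 0.

No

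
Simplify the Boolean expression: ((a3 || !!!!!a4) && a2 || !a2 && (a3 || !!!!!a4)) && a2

(a3 || !a4) && a2

((a3 || !!!!!a4) && a2 || !a2 && (a3 || !!!!!a4)) && a2
= (a3 || !!!!!a4) && a2   (distribution)
= (a3 || !!!a4) && a2   (double negation)
= (a3 || !a4) && a2   (double negation)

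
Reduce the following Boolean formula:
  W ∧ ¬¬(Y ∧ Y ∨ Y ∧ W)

W ∧ ¬¬(Y ∧ Y ∨ Y ∧ W)
= W ∧ ¬¬((Y ∨ W) ∧ Y)
= W ∧ ¬¬Y
= W ∧ Y

W ∧ Y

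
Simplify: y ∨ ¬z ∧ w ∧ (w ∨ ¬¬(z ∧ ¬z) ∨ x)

y ∨ ¬z ∧ w

y ∨ ¬z ∧ w ∧ (w ∨ ¬¬(z ∧ ¬z) ∨ x)
= y ∨ ¬z ∧ w ∧ (w ∨ z ∧ ¬z ∨ x)
= y ∨ ¬z ∧ w ∧ (w ∨ x)
= y ∨ ¬z ∧ w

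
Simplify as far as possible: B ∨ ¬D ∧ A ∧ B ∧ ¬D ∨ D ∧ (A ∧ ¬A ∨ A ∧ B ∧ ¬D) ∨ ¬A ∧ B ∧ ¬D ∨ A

B ∨ ¬D ∧ A ∧ B ∧ ¬D ∨ D ∧ (A ∧ ¬A ∨ A ∧ B ∧ ¬D) ∨ ¬A ∧ B ∧ ¬D ∨ A
= B ∨ ¬D ∧ A ∧ B ∧ ¬D ∨ D ∧ A ∧ B ∧ ¬D ∨ ¬A ∧ B ∧ ¬D ∨ A   [complement / identity]
= B ∨ A ∧ B ∧ ¬D ∨ ¬A ∧ B ∧ ¬D ∨ A   [distribution]
= B ∨ B ∧ ¬D ∨ A   [distribution]
= B ∨ A   [absorption]

B ∨ A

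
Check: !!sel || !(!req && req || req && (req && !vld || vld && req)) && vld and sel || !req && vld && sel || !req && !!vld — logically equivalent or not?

Yes

E1: !!sel || !(!req && req || req && (req && !vld || vld && req)) && vld
    = !!sel || !(!req && req || req && req) && vld   [distribution]
    = sel || !(!req && req || req && req) && vld   [double negation]
    = sel || !req && vld   [distribution]
E2: sel || !req && vld && sel || !req && !!vld
    = sel || !req && vld && sel || !req && vld   [double negation]
    = sel || !req && vld   [absorption]
Both reduce to sel || !req && vld, so they are equivalent.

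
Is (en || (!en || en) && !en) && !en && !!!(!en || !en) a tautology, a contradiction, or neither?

(en || (!en || en) && !en) && !en && !!!(!en || !en)
= (en || !en) && !en && !!!(!en || !en)   [complement / identity]
= !en && !!!(!en || !en)   [complement / identity]
= !en && !!!!en   [idempotence]
= !en && !!en   [double negation]
= !en && en   [double negation]
= false   [complement]

contradiction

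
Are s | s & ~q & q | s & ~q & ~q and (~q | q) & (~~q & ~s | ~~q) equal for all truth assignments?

No

E1: s | s & ~q & q | s & ~q & ~q
    = s | s & ~q
    = s
E2: (~q | q) & (~~q & ~s | ~~q)
    = (~q | q) & ~~q
    = ~~q
    = q
These differ: at q=0, s=1, E1 = 1 but E2 = 0.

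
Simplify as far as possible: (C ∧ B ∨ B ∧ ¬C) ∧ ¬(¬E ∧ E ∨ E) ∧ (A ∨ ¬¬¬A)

(C ∧ B ∨ B ∧ ¬C) ∧ ¬(¬E ∧ E ∨ E) ∧ (A ∨ ¬¬¬A)
= (C ∧ B ∨ B ∧ ¬C) ∧ ¬(¬E ∧ E ∨ E) ∧ (A ∨ ¬A)   — double negation
= (C ∧ B ∨ B ∧ ¬C) ∧ ¬(¬E ∧ E ∨ E)   — complement / identity
= B ∧ ¬(¬E ∧ E ∨ E)   — distribution
= B ∧ ¬E   — complement / identity

B ∧ ¬E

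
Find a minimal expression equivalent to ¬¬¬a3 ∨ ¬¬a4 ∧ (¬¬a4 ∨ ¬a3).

¬a3 ∨ a4

¬¬¬a3 ∨ ¬¬a4 ∧ (¬¬a4 ∨ ¬a3)
= ¬¬¬a3 ∨ ¬¬a4   — absorption
= ¬a3 ∨ ¬¬a4   — double negation
= ¬a3 ∨ a4   — double negation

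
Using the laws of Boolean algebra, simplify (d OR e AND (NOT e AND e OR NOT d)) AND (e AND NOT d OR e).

e

(d OR e AND (NOT e AND e OR NOT d)) AND (e AND NOT d OR e)
= (d OR e AND NOT d) AND (e AND NOT d OR e)   [complement / identity]
= e AND NOT d OR d AND e   [distribution]
= e   [distribution]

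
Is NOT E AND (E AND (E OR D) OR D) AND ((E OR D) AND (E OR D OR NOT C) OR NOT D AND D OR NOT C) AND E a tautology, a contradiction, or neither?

NOT E AND (E AND (E OR D) OR D) AND ((E OR D) AND (E OR D OR NOT C) OR NOT D AND D OR NOT C) AND E
= NOT E AND (E AND (E OR D) OR D) AND (E OR D OR NOT D AND D OR NOT C) AND E   [absorption]
= NOT E AND (E AND (E OR D) OR D) AND (E OR D OR NOT C) AND E   [complement / identity]
= NOT E AND (E OR D) AND (E OR D OR NOT C) AND E   [absorption]
= NOT E AND (E OR D) AND E   [absorption]
= NOT E AND E   [absorption]
= FALSE   [complement]

contradiction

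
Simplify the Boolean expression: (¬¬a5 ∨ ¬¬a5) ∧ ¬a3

(¬¬a5 ∨ ¬¬a5) ∧ ¬a3
= ¬¬a5 ∧ ¬a3   (idempotence)
= a5 ∧ ¬a3   (double negation)

a5 ∧ ¬a3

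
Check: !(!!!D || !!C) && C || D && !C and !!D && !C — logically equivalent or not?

E1: !(!!!D || !!C) && C || D && !C
    = !(!D || !!C) && C || D && !C   [double negation]
    = D && !C && C || D && !C   [De Morgan]
    = D && !C   [absorption]
E2: !!D && !C
    = D && !C   [double negation]
Both reduce to D && !C, so they are equivalent.

Yes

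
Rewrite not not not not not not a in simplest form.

not not not not not not a
= not not not not a   — double negation
= not not a   — double negation
= a   — double negation

a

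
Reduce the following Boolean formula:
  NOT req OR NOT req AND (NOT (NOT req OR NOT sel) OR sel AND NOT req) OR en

NOT req OR en

NOT req OR NOT req AND (NOT (NOT req OR NOT sel) OR sel AND NOT req) OR en
= NOT req OR NOT req AND (req AND sel OR sel AND NOT req) OR en   [De Morgan]
= NOT req OR NOT req AND sel OR en   [distribution]
= NOT req OR en   [absorption]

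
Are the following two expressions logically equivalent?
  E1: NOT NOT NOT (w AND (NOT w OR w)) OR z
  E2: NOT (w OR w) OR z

Yes

E1: NOT NOT NOT (w AND (NOT w OR w)) OR z
    = NOT NOT NOT w OR z   (complement / identity)
    = NOT w OR z   (double negation)
E2: NOT (w OR w) OR z
    = NOT w OR z   (idempotence)
Both reduce to NOT w OR z, so they are equivalent.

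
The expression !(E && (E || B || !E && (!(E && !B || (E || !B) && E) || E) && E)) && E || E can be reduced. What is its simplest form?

E

!(E && (E || B || !E && (!(E && !B || (E || !B) && E) || E) && E)) && E || E
= !(E && (E || B || !E && (!(E && !B || E) || E) && E)) && E || E   — absorption
= !(E && (E || B || !E && (!E || E) && E)) && E || E   — absorption
= !(E && (E || B || !E && E)) && E || E   — complement / identity
= !(E && (E || B)) && E || E   — complement / identity
= !E && E || E   — absorption
= E   — complement / identity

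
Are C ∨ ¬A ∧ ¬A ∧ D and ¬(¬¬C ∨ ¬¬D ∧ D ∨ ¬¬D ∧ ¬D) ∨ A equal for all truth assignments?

No

E1: C ∨ ¬A ∧ ¬A ∧ D
    = C ∨ ¬A ∧ D   (idempotence)
E2: ¬(¬¬C ∨ ¬¬D ∧ D ∨ ¬¬D ∧ ¬D) ∨ A
    = ¬(¬¬C ∨ ¬¬D) ∨ A   (distribution)
    = ¬C ∧ ¬D ∨ A   (De Morgan)
These differ: at A=0, C=1, D=0, E1 = 1 but E2 = 0.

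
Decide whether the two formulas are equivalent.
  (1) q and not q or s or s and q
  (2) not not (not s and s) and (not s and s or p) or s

Yes

E1: q and not q or s or s and q
    = s or s and q   [complement / identity]
    = s   [absorption]
E2: not not (not s and s) and (not s and s or p) or s
    = not s and s and (not s and s or p) or s   [double negation]
    = not s and s or s   [absorption]
    = s   [complement / identity]
Both reduce to s, so they are equivalent.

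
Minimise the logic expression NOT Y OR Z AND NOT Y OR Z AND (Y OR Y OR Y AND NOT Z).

NOT Y OR Z

NOT Y OR Z AND NOT Y OR Z AND (Y OR Y OR Y AND NOT Z)
= NOT Y OR Z AND NOT Y OR Z AND (Y OR Y)
= NOT Y OR Z AND NOT Y OR Z AND Y
= NOT Y OR Z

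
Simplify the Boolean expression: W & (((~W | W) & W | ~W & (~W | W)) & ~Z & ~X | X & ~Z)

W & ~Z

W & (((~W | W) & W | ~W & (~W | W)) & ~Z & ~X | X & ~Z)
= W & ((~W | W) & ~Z & ~X | X & ~Z)   — distribution
= W & (~Z & ~X | X & ~Z)   — complement / identity
= W & ~Z   — distribution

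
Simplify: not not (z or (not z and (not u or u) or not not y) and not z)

not not (z or (not z and (not u or u) or not not y) and not z)
= not not (z or (not z and (not u or u) or y) and not z)
= not not (z or (not z or y) and not z)
= not not (z or not z)
= z or not z
= True

True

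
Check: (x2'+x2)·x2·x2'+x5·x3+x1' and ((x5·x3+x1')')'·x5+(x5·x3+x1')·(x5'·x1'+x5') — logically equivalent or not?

E1: (x2'+x2)·x2·x2'+x5·x3+x1'
    = x2·x2'+x5·x3+x1'
    = x5·x3+x1'
E2: ((x5·x3+x1')')'·x5+(x5·x3+x1')·(x5'·x1'+x5')
    = ((x5·x3+x1')')'·x5+(x5·x3+x1')·x5'
    = (x5·x3+x1')·x5+(x5·x3+x1')·x5'
    = x5·x3+x1'
Both reduce to x5·x3+x1', so they are equivalent.

Yes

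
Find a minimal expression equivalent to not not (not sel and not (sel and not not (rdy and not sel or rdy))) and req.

not not (not sel and not (sel and not not (rdy and not sel or rdy))) and req
= not (sel or sel and not not (rdy and not sel or rdy)) and req   [De Morgan]
= not (sel or sel and not not rdy) and req   [absorption]
= not (sel or sel and rdy) and req   [double negation]
= not sel and req   [absorption]

not sel and req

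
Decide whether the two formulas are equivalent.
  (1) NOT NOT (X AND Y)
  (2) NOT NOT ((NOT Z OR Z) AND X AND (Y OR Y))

E1: NOT NOT (X AND Y)
    = X AND Y   — double negation
E2: NOT NOT ((NOT Z OR Z) AND X AND (Y OR Y))
    = NOT NOT (X AND (Y OR Y))   — complement / identity
    = X AND (Y OR Y)   — double negation
    = X AND Y   — idempotence
Both reduce to X AND Y, so they are equivalent.

Yes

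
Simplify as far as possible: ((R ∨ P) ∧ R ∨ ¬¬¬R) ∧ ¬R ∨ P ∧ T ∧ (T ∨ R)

((R ∨ P) ∧ R ∨ ¬¬¬R) ∧ ¬R ∨ P ∧ T ∧ (T ∨ R)
= (R ∨ ¬¬¬R) ∧ ¬R ∨ P ∧ T ∧ (T ∨ R)   [absorption]
= (R ∨ ¬¬¬R) ∧ ¬R ∨ P ∧ T   [absorption]
= (R ∨ ¬R) ∧ ¬R ∨ P ∧ T   [double negation]
= ¬R ∨ P ∧ T   [complement / identity]

¬R ∨ P ∧ T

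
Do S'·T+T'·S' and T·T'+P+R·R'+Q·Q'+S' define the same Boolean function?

E1: S'·T+T'·S'
    = S'   (distribution)
E2: T·T'+P+R·R'+Q·Q'+S'
    = P+R·R'+Q·Q'+S'   (complement / identity)
    = P+R·R'+S'   (complement / identity)
    = P+S'   (complement / identity)
These differ: at P=1, Q=0, R=0, S=1, T=0, E1 = 0 but E2 = 1.

No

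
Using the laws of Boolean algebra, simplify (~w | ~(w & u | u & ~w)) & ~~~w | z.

~w | z

(~w | ~(w & u | u & ~w)) & ~~~w | z
= (~w | ~u) & ~~~w | z   — distribution
= (~w | ~u) & ~w | z   — double negation
= ~w | z   — absorption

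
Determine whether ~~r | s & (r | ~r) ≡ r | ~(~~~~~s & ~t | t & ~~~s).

Yes

E1: ~~r | s & (r | ~r)
    = r | s & (r | ~r)   (double negation)
    = r | s   (complement / identity)
E2: r | ~(~~~~~s & ~t | t & ~~~s)
    = r | ~(~~~s & ~t | t & ~~~s)   (double negation)
    = r | ~~~~s   (distribution)
    = r | ~~s   (double negation)
    = r | s   (double negation)
Both reduce to r | s, so they are equivalent.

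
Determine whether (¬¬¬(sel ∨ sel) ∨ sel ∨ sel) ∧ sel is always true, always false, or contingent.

contingent

(¬¬¬(sel ∨ sel) ∨ sel ∨ sel) ∧ sel
= (¬(sel ∨ sel) ∨ sel ∨ sel) ∧ sel   — double negation
= (¬sel ∨ sel ∨ sel) ∧ sel   — idempotence
= (¬sel ∨ sel) ∧ sel   — idempotence
= sel   — complement / identity
This depends on sel, so it is not a constant.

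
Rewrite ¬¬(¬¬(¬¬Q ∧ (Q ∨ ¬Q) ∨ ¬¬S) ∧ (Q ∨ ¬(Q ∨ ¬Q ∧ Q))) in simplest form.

Q ∨ S

¬¬(¬¬(¬¬Q ∧ (Q ∨ ¬Q) ∨ ¬¬S) ∧ (Q ∨ ¬(Q ∨ ¬Q ∧ Q)))
= ¬¬(¬¬(¬¬Q ∧ (Q ∨ ¬Q) ∨ ¬¬S) ∧ (Q ∨ ¬Q))
= ¬¬(¬¬(¬¬Q ∨ ¬¬S) ∧ (Q ∨ ¬Q))
= ¬¬(¬(¬Q ∧ ¬S) ∧ (Q ∨ ¬Q))
= ¬¬¬(¬Q ∧ ¬S)
= ¬(¬Q ∧ ¬S)
= Q ∨ S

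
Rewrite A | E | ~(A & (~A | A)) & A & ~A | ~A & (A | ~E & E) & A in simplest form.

A | E | ~(A & (~A | A)) & A & ~A | ~A & (A | ~E & E) & A
= A | E | ~(A & (~A | A)) & A & ~A | ~A & A & A   [complement / identity]
= A | E | ~A & A & ~A | ~A & A & A   [complement / identity]
= A | E | ~A & A   [distribution]
= A | E   [complement / identity]

A | E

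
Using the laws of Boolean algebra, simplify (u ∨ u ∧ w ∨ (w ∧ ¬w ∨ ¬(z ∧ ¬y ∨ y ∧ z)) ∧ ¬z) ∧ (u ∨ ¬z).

(u ∨ u ∧ w ∨ (w ∧ ¬w ∨ ¬(z ∧ ¬y ∨ y ∧ z)) ∧ ¬z) ∧ (u ∨ ¬z)
= (u ∨ u ∧ w ∨ ¬(z ∧ ¬y ∨ y ∧ z) ∧ ¬z) ∧ (u ∨ ¬z)
= (u ∨ u ∧ w ∨ ¬z ∧ ¬z) ∧ (u ∨ ¬z)
= (u ∨ u ∧ w ∨ ¬z) ∧ (u ∨ ¬z)
= (u ∨ ¬z) ∧ (u ∨ ¬z)
= u ∨ ¬z

u ∨ ¬z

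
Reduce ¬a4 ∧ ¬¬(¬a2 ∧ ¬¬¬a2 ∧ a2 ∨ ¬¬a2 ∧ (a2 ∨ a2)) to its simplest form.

¬a4 ∧ ¬¬(¬a2 ∧ ¬¬¬a2 ∧ a2 ∨ ¬¬a2 ∧ (a2 ∨ a2))
= ¬a4 ∧ ¬¬(¬a2 ∧ ¬a2 ∧ a2 ∨ ¬¬a2 ∧ (a2 ∨ a2))   [double negation]
= ¬a4 ∧ ¬¬(¬a2 ∧ ¬a2 ∧ a2 ∨ a2 ∧ (a2 ∨ a2))   [double negation]
= ¬a4 ∧ ¬¬(¬a2 ∧ ¬a2 ∧ a2 ∨ a2 ∧ a2)   [idempotence]
= ¬a4 ∧ (¬a2 ∧ ¬a2 ∧ a2 ∨ a2 ∧ a2)   [double negation]
= ¬a4 ∧ (¬a2 ∧ a2 ∨ a2 ∧ a2)   [idempotence]
= ¬a4 ∧ a2   [distribution]

¬a4 ∧ a2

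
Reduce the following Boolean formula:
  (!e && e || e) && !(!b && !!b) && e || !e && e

e

(!e && e || e) && !(!b && !!b) && e || !e && e
= (!e && e || e) && (b || !b) && e || !e && e
= (!e && e || e) && e || !e && e
= e && e || !e && e
= e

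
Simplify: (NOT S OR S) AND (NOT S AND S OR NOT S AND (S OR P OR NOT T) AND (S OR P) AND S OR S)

(NOT S OR S) AND (NOT S AND S OR NOT S AND (S OR P OR NOT T) AND (S OR P) AND S OR S)
= (NOT S OR S) AND (NOT S AND S OR NOT S AND (S OR P) AND S OR S)
= NOT S AND S OR NOT S AND (S OR P) AND S OR S
= NOT S AND S OR NOT S AND S OR S
= NOT S AND S OR S
= S

S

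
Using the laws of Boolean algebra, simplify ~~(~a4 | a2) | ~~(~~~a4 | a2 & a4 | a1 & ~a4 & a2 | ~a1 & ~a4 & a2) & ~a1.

~~(~a4 | a2) | ~~(~~~a4 | a2 & a4 | a1 & ~a4 & a2 | ~a1 & ~a4 & a2) & ~a1
= ~~(~a4 | a2) | ~~(~~~a4 | a2 & a4 | ~a4 & a2) & ~a1   [distribution]
= ~~(~a4 | a2) | ~~(~a4 | a2 & a4 | ~a4 & a2) & ~a1   [double negation]
= ~~(~a4 | a2) | ~~(~a4 | a2) & ~a1   [distribution]
= ~~(~a4 | a2)   [absorption]
= ~a4 | a2   [double negation]

~a4 | a2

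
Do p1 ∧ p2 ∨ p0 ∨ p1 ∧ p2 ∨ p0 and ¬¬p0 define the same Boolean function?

E1: p1 ∧ p2 ∨ p0 ∨ p1 ∧ p2 ∨ p0
    = p1 ∧ p2 ∨ p0   [idempotence]
E2: ¬¬p0
    = p0   [double negation]
These differ: at p0=0, p1=1, p2=1, E1 = 1 but E2 = 0.

No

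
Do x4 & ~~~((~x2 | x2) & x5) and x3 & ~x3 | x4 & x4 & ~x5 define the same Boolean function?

E1: x4 & ~~~((~x2 | x2) & x5)
    = x4 & ~((~x2 | x2) & x5)   (double negation)
    = x4 & ~x5   (complement / identity)
E2: x3 & ~x3 | x4 & x4 & ~x5
    = x3 & ~x3 | x4 & ~x5   (idempotence)
    = x4 & ~x5   (complement / identity)
Both reduce to x4 & ~x5, so they are equivalent.

Yes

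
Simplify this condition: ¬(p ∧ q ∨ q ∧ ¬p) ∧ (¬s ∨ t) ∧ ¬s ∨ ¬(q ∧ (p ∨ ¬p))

¬q

¬(p ∧ q ∨ q ∧ ¬p) ∧ (¬s ∨ t) ∧ ¬s ∨ ¬(q ∧ (p ∨ ¬p))
= ¬(p ∧ q ∨ q ∧ ¬p) ∧ ¬s ∨ ¬(q ∧ (p ∨ ¬p))   (absorption)
= ¬(p ∧ q ∨ q ∧ ¬p) ∧ ¬s ∨ ¬q   (complement / identity)
= ¬q ∧ ¬s ∨ ¬q   (distribution)
= ¬q   (absorption)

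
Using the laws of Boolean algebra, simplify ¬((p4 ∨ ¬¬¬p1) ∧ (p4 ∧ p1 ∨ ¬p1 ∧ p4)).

¬p4

¬((p4 ∨ ¬¬¬p1) ∧ (p4 ∧ p1 ∨ ¬p1 ∧ p4))
= ¬((p4 ∨ ¬¬¬p1) ∧ p4)   — distribution
= ¬((p4 ∨ ¬p1) ∧ p4)   — double negation
= ¬p4   — absorption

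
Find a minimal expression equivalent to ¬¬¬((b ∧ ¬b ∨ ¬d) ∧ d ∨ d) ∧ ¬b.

¬¬¬((b ∧ ¬b ∨ ¬d) ∧ d ∨ d) ∧ ¬b
= ¬¬¬(¬d ∧ d ∨ d) ∧ ¬b   (complement / identity)
= ¬¬¬d ∧ ¬b   (complement / identity)
= ¬d ∧ ¬b   (double negation)

¬d ∧ ¬b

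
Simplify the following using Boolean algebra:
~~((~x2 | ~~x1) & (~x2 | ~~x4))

x1 & x4 | ~x2

~~((~x2 | ~~x1) & (~x2 | ~~x4))
= (~x2 | ~~x1) & (~x2 | ~~x4)
= ~~x1 & ~~x4 | ~x2
= ~~x1 & x4 | ~x2
= x1 & x4 | ~x2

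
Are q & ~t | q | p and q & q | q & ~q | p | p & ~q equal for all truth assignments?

Yes

E1: q & ~t | q | p
    = q | p   — absorption
E2: q & q | q & ~q | p | p & ~q
    = q & q | q & ~q | p   — absorption
    = q | p   — distribution
Both reduce to q | p, so they are equivalent.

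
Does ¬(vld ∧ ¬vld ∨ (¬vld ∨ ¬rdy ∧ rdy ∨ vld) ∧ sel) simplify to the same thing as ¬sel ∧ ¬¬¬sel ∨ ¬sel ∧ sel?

E1: ¬(vld ∧ ¬vld ∨ (¬vld ∨ ¬rdy ∧ rdy ∨ vld) ∧ sel)
    = ¬(vld ∧ ¬vld ∨ (¬vld ∨ vld) ∧ sel)   (complement / identity)
    = ¬(vld ∧ ¬vld ∨ sel)   (complement / identity)
    = ¬sel   (complement / identity)
E2: ¬sel ∧ ¬¬¬sel ∨ ¬sel ∧ sel
    = ¬sel ∧ ¬sel ∨ ¬sel ∧ sel   (double negation)
    = ¬sel   (distribution)
Both reduce to ¬sel, so they are equivalent.

Yes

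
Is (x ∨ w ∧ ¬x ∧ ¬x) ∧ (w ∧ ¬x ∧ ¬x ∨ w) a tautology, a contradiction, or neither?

(x ∨ w ∧ ¬x ∧ ¬x) ∧ (w ∧ ¬x ∧ ¬x ∨ w)
= x ∧ w ∨ w ∧ ¬x ∧ ¬x   (distribution)
= x ∧ w ∨ w ∧ ¬x   (idempotence)
= w   (distribution)
This depends on w, so it is not a constant.

neither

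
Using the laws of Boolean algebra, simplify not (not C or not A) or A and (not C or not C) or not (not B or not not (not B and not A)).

A or B

not (not C or not A) or A and (not C or not C) or not (not B or not not (not B and not A))
= C and A or A and (not C or not C) or not (not B or not not (not B and not A))   [De Morgan]
= C and A or A and not C or not (not B or not not (not B and not A))   [idempotence]
= C and A or A and not C or not (not B or not (B or A))   [De Morgan]
= A or not (not B or not (B or A))   [distribution]
= A or B and (B or A)   [De Morgan]
= A or B   [absorption]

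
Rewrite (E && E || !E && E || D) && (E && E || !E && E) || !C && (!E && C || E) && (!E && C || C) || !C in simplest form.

E || !C

(E && E || !E && E || D) && (E && E || !E && E) || !C && (!E && C || E) && (!E && C || C) || !C
= E && E || !E && E || !C && (!E && C || E) && (!E && C || C) || !C
= E || !C && (!E && C || E) && (!E && C || C) || !C
= E || !C && (E && C || !E && C) || !C
= E || !C && C || !C
= E || !C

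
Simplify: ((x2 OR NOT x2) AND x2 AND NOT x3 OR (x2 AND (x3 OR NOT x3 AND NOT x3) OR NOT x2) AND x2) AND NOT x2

FALSE

((x2 OR NOT x2) AND x2 AND NOT x3 OR (x2 AND (x3 OR NOT x3 AND NOT x3) OR NOT x2) AND x2) AND NOT x2
= ((x2 OR NOT x2) AND x2 AND NOT x3 OR (x2 AND (x3 OR NOT x3) OR NOT x2) AND x2) AND NOT x2   [idempotence]
= ((x2 OR NOT x2) AND x2 AND NOT x3 OR (x2 OR NOT x2) AND x2) AND NOT x2   [complement / identity]
= (x2 OR NOT x2) AND x2 AND NOT x2   [absorption]
= x2 AND NOT x2   [complement / identity]
= FALSE   [complement]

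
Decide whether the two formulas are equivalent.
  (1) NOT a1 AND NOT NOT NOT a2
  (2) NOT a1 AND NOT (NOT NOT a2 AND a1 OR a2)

Yes

E1: NOT a1 AND NOT NOT NOT a2
    = NOT a1 AND NOT a2   — double negation
E2: NOT a1 AND NOT (NOT NOT a2 AND a1 OR a2)
    = NOT a1 AND NOT (a2 AND a1 OR a2)   — double negation
    = NOT a1 AND NOT a2   — absorption
Both reduce to NOT a1 AND NOT a2, so they are equivalent.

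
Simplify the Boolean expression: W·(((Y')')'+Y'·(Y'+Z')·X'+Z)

W·(Y'+Z)

W·(((Y')')'+Y'·(Y'+Z')·X'+Z)
= W·(Y'+Y'·(Y'+Z')·X'+Z)
= W·(Y'+Y'·X'+Z)
= W·(Y'+Z)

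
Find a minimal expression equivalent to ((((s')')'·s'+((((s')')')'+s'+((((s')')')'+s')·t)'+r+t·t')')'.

((((s')')'·s'+((((s')')')'+s'+((((s')')')'+s')·t)'+r+t·t')')'
= ((((s')')'·s'+((((s')')')'+s')'+r+t·t')')'
= ((((s')')'·s'+((s')')'·s+r+t·t')')'
= ((s')')'·s'+((s')')'·s+r+t·t'
= ((s')')'+r+t·t'
= ((s')')'+r
= s'+r

s'+r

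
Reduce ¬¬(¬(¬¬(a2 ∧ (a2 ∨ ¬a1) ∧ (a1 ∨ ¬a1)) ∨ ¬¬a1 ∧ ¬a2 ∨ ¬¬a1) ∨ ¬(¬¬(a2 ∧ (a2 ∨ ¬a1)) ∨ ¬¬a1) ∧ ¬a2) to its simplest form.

¬a2 ∧ ¬a1

¬¬(¬(¬¬(a2 ∧ (a2 ∨ ¬a1) ∧ (a1 ∨ ¬a1)) ∨ ¬¬a1 ∧ ¬a2 ∨ ¬¬a1) ∨ ¬(¬¬(a2 ∧ (a2 ∨ ¬a1)) ∨ ¬¬a1) ∧ ¬a2)
= ¬¬(¬(¬¬(a2 ∧ (a2 ∨ ¬a1) ∧ (a1 ∨ ¬a1)) ∨ ¬¬a1) ∨ ¬(¬¬(a2 ∧ (a2 ∨ ¬a1)) ∨ ¬¬a1) ∧ ¬a2)   — absorption
= ¬¬(¬(¬¬(a2 ∧ (a2 ∨ ¬a1)) ∨ ¬¬a1) ∨ ¬(¬¬(a2 ∧ (a2 ∨ ¬a1)) ∨ ¬¬a1) ∧ ¬a2)   — complement / identity
= ¬¬¬(¬¬(a2 ∧ (a2 ∨ ¬a1)) ∨ ¬¬a1)   — absorption
= ¬(¬¬(a2 ∧ (a2 ∨ ¬a1)) ∨ ¬¬a1)   — double negation
= ¬(a2 ∧ (a2 ∨ ¬a1)) ∧ ¬a1   — De Morgan
= ¬a2 ∧ ¬a1   — absorption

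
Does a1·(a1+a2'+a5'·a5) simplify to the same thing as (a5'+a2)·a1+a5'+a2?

E1: a1·(a1+a2'+a5'·a5)
    = a1·(a1+a2')   — complement / identity
    = a1   — absorption
E2: (a5'+a2)·a1+a5'+a2
    = a5'+a2   — absorption
These differ: at a1=0, a2=0, a5=0, E1 = 0 but E2 = 1.

No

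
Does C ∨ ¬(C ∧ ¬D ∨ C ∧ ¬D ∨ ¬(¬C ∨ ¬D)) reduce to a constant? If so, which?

C ∨ ¬(C ∧ ¬D ∨ C ∧ ¬D ∨ ¬(¬C ∨ ¬D))
= C ∨ ¬(C ∧ ¬D ∨ C ∧ ¬D ∨ C ∧ D)   [De Morgan]
= C ∨ ¬(C ∧ ¬D ∨ C ∧ D)   [idempotence]
= C ∨ ¬C   [distribution]
= True   [complement]

yes, True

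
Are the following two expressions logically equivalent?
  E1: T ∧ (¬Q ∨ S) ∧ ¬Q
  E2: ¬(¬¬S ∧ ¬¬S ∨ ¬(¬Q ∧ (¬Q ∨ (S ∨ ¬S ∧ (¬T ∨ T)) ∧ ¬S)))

No

E1: T ∧ (¬Q ∨ S) ∧ ¬Q
    = T ∧ ¬Q   [absorption]
E2: ¬(¬¬S ∧ ¬¬S ∨ ¬(¬Q ∧ (¬Q ∨ (S ∨ ¬S ∧ (¬T ∨ T)) ∧ ¬S)))
    = ¬(¬¬S ∧ ¬¬S ∨ ¬(¬Q ∧ (¬Q ∨ (S ∨ ¬S) ∧ ¬S)))   [complement / identity]
    = ¬(¬¬S ∨ ¬(¬Q ∧ (¬Q ∨ (S ∨ ¬S) ∧ ¬S)))   [idempotence]
    = ¬(¬¬S ∨ ¬(¬Q ∧ (¬Q ∨ ¬S)))   [complement / identity]
    = ¬(¬¬S ∨ ¬¬Q)   [absorption]
    = ¬S ∧ ¬Q   [De Morgan]
These differ: at Q=0, S=1, T=1, E1 = 1 but E2 = 0.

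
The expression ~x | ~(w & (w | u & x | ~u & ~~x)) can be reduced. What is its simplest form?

~x | ~(w & (w | u & x | ~u & ~~x))
= ~x | ~(w & (w | u & x | ~u & x))
= ~x | ~(w & (w | x))
= ~x | ~w

~x | ~w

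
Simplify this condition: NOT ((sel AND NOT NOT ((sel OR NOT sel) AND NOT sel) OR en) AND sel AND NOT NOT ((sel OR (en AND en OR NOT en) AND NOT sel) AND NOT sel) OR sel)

NOT ((sel AND NOT NOT ((sel OR NOT sel) AND NOT sel) OR en) AND sel AND NOT NOT ((sel OR (en AND en OR NOT en) AND NOT sel) AND NOT sel) OR sel)
= NOT ((sel AND NOT NOT ((sel OR NOT sel) AND NOT sel) OR en) AND sel AND NOT NOT ((sel OR (en OR NOT en) AND NOT sel) AND NOT sel) OR sel)   — idempotence
= NOT ((sel AND NOT NOT ((sel OR NOT sel) AND NOT sel) OR en) AND sel AND NOT NOT ((sel OR NOT sel) AND NOT sel) OR sel)   — complement / identity
= NOT (sel AND NOT NOT ((sel OR NOT sel) AND NOT sel) OR sel)   — absorption
= NOT (sel AND NOT NOT NOT sel OR sel)   — complement / identity
= NOT (sel AND NOT sel OR sel)   — double negation
= NOT sel   — complement / identity

NOT sel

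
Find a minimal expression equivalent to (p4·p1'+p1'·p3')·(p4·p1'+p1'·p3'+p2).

(p4·p1'+p1'·p3')·(p4·p1'+p1'·p3'+p2)
= p4·p1'+p1'·p3'   (absorption)
= p1'·(p4+p3')   (distribution)

p1'·(p4+p3')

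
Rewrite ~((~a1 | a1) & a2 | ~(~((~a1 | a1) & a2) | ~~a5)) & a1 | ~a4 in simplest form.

~a2 & a1 | ~a4

~((~a1 | a1) & a2 | ~(~((~a1 | a1) & a2) | ~~a5)) & a1 | ~a4
= ~((~a1 | a1) & a2 | (~a1 | a1) & a2 & ~a5) & a1 | ~a4   (De Morgan)
= ~((~a1 | a1) & a2) & a1 | ~a4   (absorption)
= ~a2 & a1 | ~a4   (complement / identity)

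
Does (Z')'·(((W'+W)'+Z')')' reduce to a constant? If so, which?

(Z')'·(((W'+W)'+Z')')'
= (Z')'·((W'+W)·Z)'   (De Morgan)
= (Z')'·Z'   (complement / identity)
= Z·Z'   (double negation)
= 0   (complement)

yes, False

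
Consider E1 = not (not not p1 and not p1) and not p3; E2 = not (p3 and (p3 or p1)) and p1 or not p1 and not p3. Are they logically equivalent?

Yes

E1: not (not not p1 and not p1) and not p3
    = (not p1 or p1) and not p3
    = not p3
E2: not (p3 and (p3 or p1)) and p1 or not p1 and not p3
    = not p3 and p1 or not p1 and not p3
    = not p3
Both reduce to not p3, so they are equivalent.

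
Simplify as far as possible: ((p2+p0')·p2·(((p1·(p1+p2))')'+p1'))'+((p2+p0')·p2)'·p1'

p2'

((p2+p0')·p2·(((p1·(p1+p2))')'+p1'))'+((p2+p0')·p2)'·p1'
= ((p2+p0')·p2·((p1')'+p1'))'+((p2+p0')·p2)'·p1'   [absorption]
= ((p2+p0')·p2·(p1+p1'))'+((p2+p0')·p2)'·p1'   [double negation]
= ((p2+p0')·p2)'+((p2+p0')·p2)'·p1'   [complement / identity]
= ((p2+p0')·p2)'   [absorption]
= p2'   [absorption]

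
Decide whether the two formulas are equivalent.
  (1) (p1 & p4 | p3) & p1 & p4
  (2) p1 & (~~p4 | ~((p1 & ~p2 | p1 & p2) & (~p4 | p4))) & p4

E1: (p1 & p4 | p3) & p1 & p4
    = p1 & p4   (absorption)
E2: p1 & (~~p4 | ~((p1 & ~p2 | p1 & p2) & (~p4 | p4))) & p4
    = p1 & (~~p4 | ~(p1 & (~p4 | p4))) & p4   (distribution)
    = p1 & (p4 | ~(p1 & (~p4 | p4))) & p4   (double negation)
    = p1 & (p4 | ~p1) & p4   (complement / identity)
    = p1 & p4   (absorption)
Both reduce to p1 & p4, so they are equivalent.

Yes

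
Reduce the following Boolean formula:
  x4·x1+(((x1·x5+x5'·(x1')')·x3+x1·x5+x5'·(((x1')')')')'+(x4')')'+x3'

x1+x3'

x4·x1+(((x1·x5+x5'·(x1')')·x3+x1·x5+x5'·(((x1')')')')'+(x4')')'+x3'
= x4·x1+(((x1·x5+x5'·(x1')')·x3+x1·x5+x5'·(x1')')'+(x4')')'+x3'
= x4·x1+((x1·x5+x5'·(x1')')'+(x4')')'+x3'
= x4·x1+(x1·x5+x5'·(x1')')·x4'+x3'
= x4·x1+(x1·x5+x5'·x1)·x4'+x3'
= x4·x1+x1·x4'+x3'
= x1+x3'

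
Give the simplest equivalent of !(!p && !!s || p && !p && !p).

!(!p && !!s || p && !p && !p)
= !((!!s || p && !p) && !p)   — distribution
= !(!!s && !p)   — complement / identity
= !s || p   — De Morgan

!s || p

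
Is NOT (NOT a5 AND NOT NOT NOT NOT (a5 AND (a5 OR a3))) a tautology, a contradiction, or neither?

tautology

NOT (NOT a5 AND NOT NOT NOT NOT (a5 AND (a5 OR a3)))
= NOT (NOT a5 AND NOT NOT NOT NOT a5)
= NOT (NOT a5 AND NOT NOT a5)
= a5 OR NOT a5
= TRUE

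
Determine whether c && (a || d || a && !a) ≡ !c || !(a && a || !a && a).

No

E1: c && (a || d || a && !a)
    = c && (a || d)
E2: !c || !(a && a || !a && a)
    = !c || !a
These differ: at a=0, c=0, d=0, E1 = 0 but E2 = 1.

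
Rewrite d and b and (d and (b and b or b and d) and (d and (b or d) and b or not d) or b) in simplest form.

d and b

d and b and (d and (b and b or b and d) and (d and (b or d) and b or not d) or b)
= d and b and (d and (b or d) and b and (d and (b or d) and b or not d) or b)   (distribution)
= d and b and (d and (b or d) and b or b)   (absorption)
= d and b and (d and b or b)   (absorption)
= d and b   (absorption)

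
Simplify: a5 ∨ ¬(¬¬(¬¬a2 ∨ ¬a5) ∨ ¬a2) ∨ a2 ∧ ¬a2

a5

a5 ∨ ¬(¬¬(¬¬a2 ∨ ¬a5) ∨ ¬a2) ∨ a2 ∧ ¬a2
= a5 ∨ ¬(¬¬a2 ∨ ¬a5) ∧ a2 ∨ a2 ∧ ¬a2
= a5 ∨ (¬(¬¬a2 ∨ ¬a5) ∨ ¬a2) ∧ a2
= a5 ∨ (¬a2 ∧ a5 ∨ ¬a2) ∧ a2
= a5 ∨ ¬a2 ∧ a2
= a5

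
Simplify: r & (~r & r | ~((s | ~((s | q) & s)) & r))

r & (~r & r | ~((s | ~((s | q) & s)) & r))
= r & ~((s | ~((s | q) & s)) & r)   [complement / identity]
= r & ~((s | ~s) & r)   [absorption]
= r & ~r   [complement / identity]
= 0   [complement]

0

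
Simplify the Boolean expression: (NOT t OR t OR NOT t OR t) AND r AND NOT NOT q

r AND q

(NOT t OR t OR NOT t OR t) AND r AND NOT NOT q
= (NOT t OR t OR NOT t OR t) AND r AND q
= (NOT t OR t) AND r AND q
= r AND q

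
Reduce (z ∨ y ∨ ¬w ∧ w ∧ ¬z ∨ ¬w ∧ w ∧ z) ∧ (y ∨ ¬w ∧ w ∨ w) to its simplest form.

z ∧ w ∨ y

(z ∨ y ∨ ¬w ∧ w ∧ ¬z ∨ ¬w ∧ w ∧ z) ∧ (y ∨ ¬w ∧ w ∨ w)
= (z ∨ y ∨ ¬w ∧ w) ∧ (y ∨ ¬w ∧ w ∨ w)   — distribution
= z ∧ w ∨ y ∨ ¬w ∧ w   — distribution
= z ∧ w ∨ y   — complement / identity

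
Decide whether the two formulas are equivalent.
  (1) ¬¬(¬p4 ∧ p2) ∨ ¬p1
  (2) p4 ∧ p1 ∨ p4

E1: ¬¬(¬p4 ∧ p2) ∨ ¬p1
    = ¬p4 ∧ p2 ∨ ¬p1   (double negation)
E2: p4 ∧ p1 ∨ p4
    = p4   (absorption)
These differ: at p1=0, p2=0, p4=0, E1 = 1 but E2 = 0.

No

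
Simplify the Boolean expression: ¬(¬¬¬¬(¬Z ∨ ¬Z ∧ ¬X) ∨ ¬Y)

¬(¬¬¬¬(¬Z ∨ ¬Z ∧ ¬X) ∨ ¬Y)
= ¬¬¬(¬Z ∨ ¬Z ∧ ¬X) ∧ Y   (De Morgan)
= ¬(¬Z ∨ ¬Z ∧ ¬X) ∧ Y   (double negation)
= ¬¬Z ∧ Y   (absorption)
= Z ∧ Y   (double negation)

Z ∧ Y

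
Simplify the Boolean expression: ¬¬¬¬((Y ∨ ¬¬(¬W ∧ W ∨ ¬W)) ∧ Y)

¬¬¬¬((Y ∨ ¬¬(¬W ∧ W ∨ ¬W)) ∧ Y)
= ¬¬((Y ∨ ¬¬(¬W ∧ W ∨ ¬W)) ∧ Y)
= ¬¬((Y ∨ ¬W ∧ W ∨ ¬W) ∧ Y)
= ¬¬((Y ∨ ¬W) ∧ Y)
= ¬¬Y
= Y

Y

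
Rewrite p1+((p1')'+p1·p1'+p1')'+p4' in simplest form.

p1+p4'

p1+((p1')'+p1·p1'+p1')'+p4'
= p1+((p1')'+p1')'+p4'   (complement / identity)
= p1+p1'·p1+p4'   (De Morgan)
= p1+p4'   (complement / identity)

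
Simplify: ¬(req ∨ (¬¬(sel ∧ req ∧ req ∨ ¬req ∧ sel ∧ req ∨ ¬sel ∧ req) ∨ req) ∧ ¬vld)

¬(req ∨ (¬¬(sel ∧ req ∧ req ∨ ¬req ∧ sel ∧ req ∨ ¬sel ∧ req) ∨ req) ∧ ¬vld)
= ¬(req ∨ (sel ∧ req ∧ req ∨ ¬req ∧ sel ∧ req ∨ ¬sel ∧ req ∨ req) ∧ ¬vld)   (double negation)
= ¬(req ∨ (sel ∧ req ∨ ¬sel ∧ req ∨ req) ∧ ¬vld)   (distribution)
= ¬(req ∨ (req ∨ req) ∧ ¬vld)   (distribution)
= ¬(req ∨ req ∧ ¬vld)   (idempotence)
= ¬req   (absorption)

¬req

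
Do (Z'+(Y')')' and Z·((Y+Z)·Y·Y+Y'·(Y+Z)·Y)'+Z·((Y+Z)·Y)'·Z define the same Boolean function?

Yes

E1: (Z'+(Y')')'
    = Z·Y'   (De Morgan)
E2: Z·((Y+Z)·Y·Y+Y'·(Y+Z)·Y)'+Z·((Y+Z)·Y)'·Z
    = Z·((Y+Z)·Y)'+Z·((Y+Z)·Y)'·Z   (distribution)
    = Z·((Y+Z)·Y)'   (absorption)
    = Z·Y'   (absorption)
Both reduce to Z·Y', so they are equivalent.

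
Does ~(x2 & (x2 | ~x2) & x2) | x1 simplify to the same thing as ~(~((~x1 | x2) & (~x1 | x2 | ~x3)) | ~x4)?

No

E1: ~(x2 & (x2 | ~x2) & x2) | x1
    = ~(x2 & x2) | x1
    = ~x2 | x1
E2: ~(~((~x1 | x2) & (~x1 | x2 | ~x3)) | ~x4)
    = (~x1 | x2) & (~x1 | x2 | ~x3) & x4
    = (~x1 | x2) & x4
These differ: at x1=1, x2=0, x3=1, x4=0, E1 = 1 but E2 = 0.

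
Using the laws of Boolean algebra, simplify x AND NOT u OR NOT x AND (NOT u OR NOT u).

x AND NOT u OR NOT x AND (NOT u OR NOT u)
= x AND NOT u OR NOT x AND NOT u   [idempotence]
= NOT u   [distribution]

NOT u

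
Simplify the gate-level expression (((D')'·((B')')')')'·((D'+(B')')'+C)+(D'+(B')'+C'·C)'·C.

D·B'

(((D')'·((B')')')')'·((D'+(B')')'+C)+(D'+(B')'+C'·C)'·C
= (D'+(B')')'·((D'+(B')')'+C)+(D'+(B')'+C'·C)'·C   — De Morgan
= (D'+(B')')'·((D'+(B')')'+C)+(D'+(B')')'·C   — complement / identity
= (D'+(B')')'+(D'+(B')')'·C   — absorption
= (D'+(B')')'   — absorption
= D·B'   — De Morgan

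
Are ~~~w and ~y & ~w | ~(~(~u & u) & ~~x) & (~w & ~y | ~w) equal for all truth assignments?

No

E1: ~~~w
    = ~w   [double negation]
E2: ~y & ~w | ~(~(~u & u) & ~~x) & (~w & ~y | ~w)
    = ~y & ~w | (~u & u | ~x) & (~w & ~y | ~w)   [De Morgan]
    = ~y & ~w | (~u & u | ~x) & ~w   [absorption]
    = ~w & (~y | ~u & u | ~x)   [distribution]
    = ~w & (~y | ~x)   [complement / identity]
These differ: at u=0, w=0, x=1, y=1, E1 = 1 but E2 = 0.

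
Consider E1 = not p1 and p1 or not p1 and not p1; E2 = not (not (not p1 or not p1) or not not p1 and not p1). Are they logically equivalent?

Yes

E1: not p1 and p1 or not p1 and not p1
    = not p1   [distribution]
E2: not (not (not p1 or not p1) or not not p1 and not p1)
    = not (p1 and p1 or not not p1 and not p1)   [De Morgan]
    = not (p1 and p1 or p1 and not p1)   [double negation]
    = not p1   [distribution]
Both reduce to not p1, so they are equivalent.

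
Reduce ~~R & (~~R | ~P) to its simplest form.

~~R & (~~R | ~P)
= ~~R   — absorption
= R   — double negation

R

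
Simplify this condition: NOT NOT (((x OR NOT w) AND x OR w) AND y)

(x OR w) AND y

NOT NOT (((x OR NOT w) AND x OR w) AND y)
= ((x OR NOT w) AND x OR w) AND y
= (x OR w) AND y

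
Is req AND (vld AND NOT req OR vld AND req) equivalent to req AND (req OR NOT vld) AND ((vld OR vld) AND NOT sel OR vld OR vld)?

Yes

E1: req AND (vld AND NOT req OR vld AND req)
    = req AND vld   [distribution]
E2: req AND (req OR NOT vld) AND ((vld OR vld) AND NOT sel OR vld OR vld)
    = req AND ((vld OR vld) AND NOT sel OR vld OR vld)   [absorption]
    = req AND (vld OR vld)   [absorption]
    = req AND vld   [idempotence]
Both reduce to req AND vld, so they are equivalent.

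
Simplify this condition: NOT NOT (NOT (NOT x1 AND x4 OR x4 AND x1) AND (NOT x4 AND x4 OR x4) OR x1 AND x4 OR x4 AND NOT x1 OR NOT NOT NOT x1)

x4 OR NOT x1

NOT NOT (NOT (NOT x1 AND x4 OR x4 AND x1) AND (NOT x4 AND x4 OR x4) OR x1 AND x4 OR x4 AND NOT x1 OR NOT NOT NOT x1)
= NOT NOT (NOT (NOT x1 AND x4 OR x4 AND x1) AND x4 OR x1 AND x4 OR x4 AND NOT x1 OR NOT NOT NOT x1)   (complement / identity)
= NOT NOT (NOT x4 AND x4 OR x1 AND x4 OR x4 AND NOT x1 OR NOT NOT NOT x1)   (distribution)
= NOT NOT (x1 AND x4 OR x4 AND NOT x1 OR NOT NOT NOT x1)   (complement / identity)
= x1 AND x4 OR x4 AND NOT x1 OR NOT NOT NOT x1   (double negation)
= x4 OR NOT NOT NOT x1   (distribution)
= x4 OR NOT x1   (double negation)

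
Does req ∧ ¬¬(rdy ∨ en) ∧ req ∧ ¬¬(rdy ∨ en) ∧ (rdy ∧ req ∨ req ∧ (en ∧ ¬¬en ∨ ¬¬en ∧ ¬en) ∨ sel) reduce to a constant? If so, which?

no

req ∧ ¬¬(rdy ∨ en) ∧ req ∧ ¬¬(rdy ∨ en) ∧ (rdy ∧ req ∨ req ∧ (en ∧ ¬¬en ∨ ¬¬en ∧ ¬en) ∨ sel)
= req ∧ ¬¬(rdy ∨ en) ∧ req ∧ ¬¬(rdy ∨ en) ∧ (req ∧ (rdy ∨ en ∧ ¬¬en ∨ ¬¬en ∧ ¬en) ∨ sel)   — distribution
= req ∧ ¬¬(rdy ∨ en) ∧ req ∧ ¬¬(rdy ∨ en) ∧ (req ∧ (rdy ∨ ¬¬en) ∨ sel)   — distribution
= req ∧ ¬¬(rdy ∨ en) ∧ (req ∧ (rdy ∨ ¬¬en) ∨ sel)   — idempotence
= req ∧ ¬¬(rdy ∨ en) ∧ (req ∧ (rdy ∨ en) ∨ sel)   — double negation
= req ∧ (rdy ∨ en) ∧ (req ∧ (rdy ∨ en) ∨ sel)   — double negation
= req ∧ (rdy ∨ en)   — absorption
This depends on en, rdy, req, so it is not a constant.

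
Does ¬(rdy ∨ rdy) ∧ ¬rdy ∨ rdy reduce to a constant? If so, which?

¬(rdy ∨ rdy) ∧ ¬rdy ∨ rdy
= ¬rdy ∧ ¬rdy ∨ rdy
= ¬rdy ∨ rdy
= True

yes, True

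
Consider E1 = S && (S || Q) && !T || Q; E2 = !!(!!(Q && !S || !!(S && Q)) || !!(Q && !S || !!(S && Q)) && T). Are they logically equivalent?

E1: S && (S || Q) && !T || Q
    = S && !T || Q   — absorption
E2: !!(!!(Q && !S || !!(S && Q)) || !!(Q && !S || !!(S && Q)) && T)
    = !!!!(Q && !S || !!(S && Q))   — absorption
    = !!!!(Q && !S || S && Q)   — double negation
    = !!!!Q   — distribution
    = !!Q   — double negation
    = Q   — double negation
These differ: at Q=0, S=1, T=0, E1 = 1 but E2 = 0.

No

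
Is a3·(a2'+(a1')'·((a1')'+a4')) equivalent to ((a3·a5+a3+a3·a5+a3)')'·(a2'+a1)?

Yes

E1: a3·(a2'+(a1')'·((a1')'+a4'))
    = a3·(a2'+(a1')')   — absorption
    = a3·(a2'+a1)   — double negation
E2: ((a3·a5+a3+a3·a5+a3)')'·(a2'+a1)
    = (a3·a5+a3+a3·a5+a3)·(a2'+a1)   — double negation
    = (a3·a5+a3)·(a2'+a1)   — idempotence
    = a3·(a2'+a1)   — absorption
Both reduce to a3·(a2'+a1), so they are equivalent.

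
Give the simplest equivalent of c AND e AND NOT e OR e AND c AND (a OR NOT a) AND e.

c AND e AND NOT e OR e AND c AND (a OR NOT a) AND e
= c AND e AND NOT e OR e AND c AND e
= c AND e

c AND e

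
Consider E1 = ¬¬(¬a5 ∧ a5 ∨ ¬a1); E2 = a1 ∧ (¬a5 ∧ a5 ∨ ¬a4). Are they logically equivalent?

E1: ¬¬(¬a5 ∧ a5 ∨ ¬a1)
    = ¬¬¬a1   (complement / identity)
    = ¬a1   (double negation)
E2: a1 ∧ (¬a5 ∧ a5 ∨ ¬a4)
    = a1 ∧ ¬a4   (complement / identity)
These differ: at a1=0, a4=0, a5=0, E1 = 1 but E2 = 0.

No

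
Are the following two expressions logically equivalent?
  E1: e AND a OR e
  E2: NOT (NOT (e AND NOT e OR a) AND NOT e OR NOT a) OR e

E1: e AND a OR e
    = e
E2: NOT (NOT (e AND NOT e OR a) AND NOT e OR NOT a) OR e
    = NOT (NOT a AND NOT e OR NOT a) OR e
    = NOT NOT a OR e
    = a OR e
These differ: at a=1, e=0, E1 = 0 but E2 = 1.

No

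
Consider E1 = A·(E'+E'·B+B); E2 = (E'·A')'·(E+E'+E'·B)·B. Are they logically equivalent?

E1: A·(E'+E'·B+B)
    = A·(E'+B)
E2: (E'·A')'·(E+E'+E'·B)·B
    = (E'·A')'·(E+E')·B
    = (E+A)·(E+E')·B
    = (E+A)·B
These differ: at A=1, B=0, E=0, E1 = 1 but E2 = 0.

No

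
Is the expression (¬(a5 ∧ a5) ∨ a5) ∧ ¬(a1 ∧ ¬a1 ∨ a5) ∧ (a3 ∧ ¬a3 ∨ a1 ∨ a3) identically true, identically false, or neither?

neither

(¬(a5 ∧ a5) ∨ a5) ∧ ¬(a1 ∧ ¬a1 ∨ a5) ∧ (a3 ∧ ¬a3 ∨ a1 ∨ a3)
= (¬a5 ∨ a5) ∧ ¬(a1 ∧ ¬a1 ∨ a5) ∧ (a3 ∧ ¬a3 ∨ a1 ∨ a3)
= ¬(a1 ∧ ¬a1 ∨ a5) ∧ (a3 ∧ ¬a3 ∨ a1 ∨ a3)
= ¬a5 ∧ (a3 ∧ ¬a3 ∨ a1 ∨ a3)
= ¬a5 ∧ (a1 ∨ a3)
This depends on a1, a3, a5, so it is not a constant.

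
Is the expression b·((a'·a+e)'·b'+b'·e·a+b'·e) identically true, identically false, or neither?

b·((a'·a+e)'·b'+b'·e·a+b'·e)
= b·((a'·a+e)'·b'+b'·e)   [absorption]
= b·(e'·b'+b'·e)   [complement / identity]
= b·b'   [distribution]
= 0   [complement]

identically false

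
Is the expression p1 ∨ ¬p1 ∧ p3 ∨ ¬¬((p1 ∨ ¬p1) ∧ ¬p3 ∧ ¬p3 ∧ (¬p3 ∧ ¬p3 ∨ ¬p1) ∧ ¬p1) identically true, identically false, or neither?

p1 ∨ ¬p1 ∧ p3 ∨ ¬¬((p1 ∨ ¬p1) ∧ ¬p3 ∧ ¬p3 ∧ (¬p3 ∧ ¬p3 ∨ ¬p1) ∧ ¬p1)
= p1 ∨ ¬p1 ∧ p3 ∨ ¬¬((p1 ∨ ¬p1) ∧ ¬p3 ∧ ¬p3 ∧ ¬p1)
= p1 ∨ ¬p1 ∧ p3 ∨ ¬¬((p1 ∨ ¬p1) ∧ ¬p3 ∧ ¬p1)
= p1 ∨ ¬p1 ∧ p3 ∨ (p1 ∨ ¬p1) ∧ ¬p3 ∧ ¬p1
= p1 ∨ ¬p1 ∧ p3 ∨ ¬p3 ∧ ¬p1
= p1 ∨ ¬p1
= True

identically true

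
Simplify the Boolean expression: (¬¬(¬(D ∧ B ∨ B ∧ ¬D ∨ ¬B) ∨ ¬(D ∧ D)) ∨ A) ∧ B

(¬D ∨ A) ∧ B

(¬¬(¬(D ∧ B ∨ B ∧ ¬D ∨ ¬B) ∨ ¬(D ∧ D)) ∨ A) ∧ B
= (¬((D ∧ B ∨ B ∧ ¬D ∨ ¬B) ∧ D ∧ D) ∨ A) ∧ B
= (¬((D ∧ B ∨ B ∧ ¬D ∨ ¬B) ∧ D) ∨ A) ∧ B
= (¬((B ∨ ¬B) ∧ D) ∨ A) ∧ B
= (¬D ∨ A) ∧ B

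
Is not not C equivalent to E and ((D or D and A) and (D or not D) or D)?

E1: not not C
    = C   [double negation]
E2: E and ((D or D and A) and (D or not D) or D)
    = E and (D and (D or not D) or D)   [absorption]
    = E and (D or D)   [complement / identity]
    = E and D   [idempotence]
These differ: at A=0, C=1, D=0, E=0, E1 = 1 but E2 = 0.

No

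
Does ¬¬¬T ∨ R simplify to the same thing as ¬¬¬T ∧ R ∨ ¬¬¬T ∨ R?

Yes

E1: ¬¬¬T ∨ R
    = ¬T ∨ R
E2: ¬¬¬T ∧ R ∨ ¬¬¬T ∨ R
    = ¬¬¬T ∨ R
    = ¬T ∨ R
Both reduce to ¬T ∨ R, so they are equivalent.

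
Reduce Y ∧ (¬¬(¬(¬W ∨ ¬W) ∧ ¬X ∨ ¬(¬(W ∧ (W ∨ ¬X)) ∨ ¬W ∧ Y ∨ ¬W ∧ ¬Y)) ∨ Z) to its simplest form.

Y ∧ (¬¬(¬(¬W ∨ ¬W) ∧ ¬X ∨ ¬(¬(W ∧ (W ∨ ¬X)) ∨ ¬W ∧ Y ∨ ¬W ∧ ¬Y)) ∨ Z)
= Y ∧ (¬¬(¬(¬W ∨ ¬W) ∧ ¬X ∨ ¬(¬(W ∧ (W ∨ ¬X)) ∨ ¬W)) ∨ Z)
= Y ∧ (¬¬(¬(¬W ∨ ¬W) ∧ ¬X ∨ ¬(¬W ∨ ¬W)) ∨ Z)
= Y ∧ (¬¬¬(¬W ∨ ¬W) ∨ Z)
= Y ∧ (¬¬¬¬W ∨ Z)
= Y ∧ (¬¬W ∨ Z)
= Y ∧ (W ∨ Z)

Y ∧ (W ∨ Z)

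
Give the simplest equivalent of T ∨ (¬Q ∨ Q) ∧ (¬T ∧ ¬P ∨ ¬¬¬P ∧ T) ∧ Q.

T ∨ ¬P ∧ Q

T ∨ (¬Q ∨ Q) ∧ (¬T ∧ ¬P ∨ ¬¬¬P ∧ T) ∧ Q
= T ∨ (¬Q ∨ Q) ∧ (¬T ∧ ¬P ∨ ¬P ∧ T) ∧ Q   — double negation
= T ∨ (¬Q ∨ Q) ∧ ¬P ∧ Q   — distribution
= T ∨ ¬P ∧ Q   — complement / identity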